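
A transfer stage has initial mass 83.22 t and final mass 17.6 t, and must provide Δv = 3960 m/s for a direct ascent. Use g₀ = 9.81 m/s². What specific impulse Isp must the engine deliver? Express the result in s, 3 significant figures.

ln(m₀/m_f) = ln(83220/17600) = ln(4.728) = 1.5536.
v_e = Δv / ln(m₀/m_f) = 3960 / 1.5536 = 2548.9 m/s.
Isp = v_e / g₀ = 2548.9 / 9.81 = 259.8 s.

Isp ≈ 260 s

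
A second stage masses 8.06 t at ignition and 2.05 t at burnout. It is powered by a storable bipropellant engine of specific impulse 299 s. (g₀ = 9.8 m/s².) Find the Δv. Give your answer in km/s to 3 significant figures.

v_e = Isp · g₀ = 299 × 9.8 = 2930.2 m/s.
Δv = v_e · ln(m₀/m_f) = 2930.2 × ln(3.932) = 2930.2 × 1.3691 ≈ 4011.7 m/s.

Δv ≈ 4.01 km/s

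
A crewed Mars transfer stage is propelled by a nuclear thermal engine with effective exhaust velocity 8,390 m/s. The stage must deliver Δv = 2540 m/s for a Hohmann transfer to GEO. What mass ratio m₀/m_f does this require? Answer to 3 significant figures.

Rocket equation: m₀/m_f = exp(Δv / v_e) = exp(2540 / 8390.0) = exp(0.3027) = 1.3536.

mass ratio ≈ 1.35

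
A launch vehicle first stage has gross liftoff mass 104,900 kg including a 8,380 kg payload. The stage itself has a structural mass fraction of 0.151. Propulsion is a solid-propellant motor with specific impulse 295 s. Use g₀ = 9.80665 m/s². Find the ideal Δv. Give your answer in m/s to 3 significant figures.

Δv ≈ 4400 m/s

Stage wet mass = m₀ − payload = 104,900 − 8,380 = 96,520 kg.
Stage dry mass = ε × stage wet mass = 0.151 × 96,520 = 14,574.5 kg.
Burnout mass m_f = stage dry + payload = 14,574.5 + 8,380 = 22,954.5 kg.
v_e = Isp · g₀ = 295 × 9.80665 = 2893.0 m/s.
Δv = v_e · ln(104,900/22,954.5) = 2893.0 × ln(4.57) = 2893.0 × 1.5195 ≈ 4396 m/s.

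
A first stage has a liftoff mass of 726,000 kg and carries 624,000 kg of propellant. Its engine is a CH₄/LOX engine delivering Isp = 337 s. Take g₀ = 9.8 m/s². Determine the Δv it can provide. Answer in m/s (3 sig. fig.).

Δv ≈ 6480 m/s

v_e = Isp · g₀ = 337 × 9.8 = 3302.6 m/s.
m_f = m₀ − m_prop = 726,000 − 624,000 = 102,000 kg.
Δv = v_e · ln(m₀/m_f) = 3302.6 × ln(7.118) = 3302.6 × 1.9626 ≈ 6481.6 m/s.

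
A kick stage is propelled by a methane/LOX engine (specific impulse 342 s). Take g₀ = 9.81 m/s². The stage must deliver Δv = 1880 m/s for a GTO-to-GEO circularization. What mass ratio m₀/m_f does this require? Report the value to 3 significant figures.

v_e = Isp · g₀ = 342 × 9.81 = 3355.0 m/s.
Using Δv = v_e ln(m₀/m_f): m₀/m_f = exp(Δv / v_e) = exp(1880 / 3355.0) = exp(0.5604) = 1.7513.

mass ratio ≈ 1.75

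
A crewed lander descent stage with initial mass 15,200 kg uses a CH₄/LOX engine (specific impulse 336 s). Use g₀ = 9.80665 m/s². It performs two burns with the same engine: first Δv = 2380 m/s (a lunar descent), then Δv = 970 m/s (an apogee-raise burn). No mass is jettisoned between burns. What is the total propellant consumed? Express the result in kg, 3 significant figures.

total propellant consumed ≈ 9700 kg

v_e = Isp · g₀ = 336 × 9.80665 = 3295.0 m/s.
After the first burn: m = 15200 × exp(−2380/3295.0) = 15200 × 0.48563 = 7,381.58 kg.
After the second burn: m = 7,381.58 × exp(−970/3295.0) = 7,381.58 × 0.74499 = 5,499.2 kg.
Total propellant = m₀ − m_final = 15200 − 5,499.2 = 9,700.8 kg.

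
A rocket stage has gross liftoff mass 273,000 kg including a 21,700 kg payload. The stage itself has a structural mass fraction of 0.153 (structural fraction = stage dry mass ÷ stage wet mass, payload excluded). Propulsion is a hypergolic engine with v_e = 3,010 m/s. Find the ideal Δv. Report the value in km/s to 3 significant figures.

Stage wet mass = m₀ − payload = 273,000 − 21,700 = 251,300 kg.
Stage dry mass = ε × stage wet mass = 0.153 × 251,300 = 38,448.9 kg.
Burnout mass m_f = stage dry + payload = 38,448.9 + 21,700 = 60,148.9 kg.
Rocket equation: Δv = v_e · ln(273,000/60,148.9) = 3010.0 × ln(4.539) = 3010.0 × 1.5126 ≈ 4553 m/s.

Δv ≈ 4.55 km/s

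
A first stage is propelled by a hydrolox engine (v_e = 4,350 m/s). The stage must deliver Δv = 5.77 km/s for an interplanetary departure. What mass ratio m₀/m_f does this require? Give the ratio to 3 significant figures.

mass ratio ≈ 3.77

From the ideal rocket equation, m₀/m_f = exp(Δv / v_e) = exp(5770 / 4350.0) = exp(1.3264) = 3.7676.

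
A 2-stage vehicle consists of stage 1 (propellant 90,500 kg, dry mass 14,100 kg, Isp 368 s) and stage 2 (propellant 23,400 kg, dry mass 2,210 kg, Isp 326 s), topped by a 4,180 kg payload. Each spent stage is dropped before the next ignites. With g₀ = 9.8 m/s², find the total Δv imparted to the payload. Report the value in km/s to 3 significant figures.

Ignition mass of stage 1 = 90,500+14,100 + 23,400+2,210 + 4,180 = 134,390 kg.
Stage 1: m₀ = 134,390 kg, m_f = 134,390 − 90,500 = 43,890 kg; Δv = 368×9.8×ln(3.062) = 3606.4×1.1191 ≈ 4036 m/s.
Stage 2: m₀ = 29,790 kg, m_f = 29,790 − 23,400 = 6,390 kg; Δv = 326×9.8×ln(4.662) = 3194.8×1.5394 ≈ 4918 m/s.
Total Δv = 4036 + 4918 = 8954 m/s.

Δv ≈ 8.95 km/s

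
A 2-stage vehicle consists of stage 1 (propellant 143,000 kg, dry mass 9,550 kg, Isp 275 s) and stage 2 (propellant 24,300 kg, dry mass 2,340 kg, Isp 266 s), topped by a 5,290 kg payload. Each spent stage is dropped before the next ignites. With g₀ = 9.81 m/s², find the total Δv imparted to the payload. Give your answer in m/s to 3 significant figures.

Ignition mass of stage 1 = 143,000+9,550 + 24,300+2,340 + 5,290 = 184,480 kg.
Stage 1: m₀ = 184,480 kg, m_f = 184,480 − 143,000 = 41,480 kg; Δv = 275×9.81×ln(4.447) = 2697.8×1.4923 ≈ 4026 m/s.
Stage 2: m₀ = 31,930 kg, m_f = 31,930 − 24,300 = 7,630 kg; Δv = 266×9.81×ln(4.185) = 2609.5×1.4315 ≈ 3735 m/s.
Total Δv = 4026 + 3735 = 7761 m/s.

Δv ≈ 7760 m/s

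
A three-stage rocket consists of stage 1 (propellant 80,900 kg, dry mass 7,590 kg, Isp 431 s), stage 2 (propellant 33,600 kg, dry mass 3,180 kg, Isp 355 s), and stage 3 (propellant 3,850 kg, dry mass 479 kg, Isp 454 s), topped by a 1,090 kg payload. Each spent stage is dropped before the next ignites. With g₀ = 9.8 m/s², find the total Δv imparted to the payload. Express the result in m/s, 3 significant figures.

Δv ≈ 15100 m/s

Ignition mass of stage 1 = 80,900+7,590 + 33,600+3,180 + 3,850+479 + 1,090 = 130,689 kg.
Stage 1: m₀ = 130,689 kg, m_f = 130,689 − 80,900 = 49,789 kg; Δv = 431×9.8×ln(2.625) = 4223.8×0.9650 ≈ 4076 m/s.
Stage 2: m₀ = 42,199 kg, m_f = 42,199 − 33,600 = 8,599 kg; Δv = 355×9.8×ln(4.907) = 3479.0×1.5908 ≈ 5534 m/s.
Stage 3: m₀ = 5,419 kg, m_f = 5,419 − 3,850 = 1,569 kg; Δv = 454×9.8×ln(3.454) = 4449.2×1.2395 ≈ 5515 m/s.
Total Δv = 4076 + 5534 + 5515 = 15125 m/s.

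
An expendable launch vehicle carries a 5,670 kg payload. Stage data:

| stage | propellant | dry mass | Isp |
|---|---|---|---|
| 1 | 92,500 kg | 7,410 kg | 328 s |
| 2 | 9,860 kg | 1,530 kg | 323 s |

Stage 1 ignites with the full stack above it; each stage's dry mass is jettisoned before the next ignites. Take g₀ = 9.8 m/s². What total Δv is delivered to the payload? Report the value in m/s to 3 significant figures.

Δv ≈ 7760 m/s

Ignition mass of stage 1 = 92,500+7,410 + 9,860+1,530 + 5,670 = 116,970 kg.
Stage 1: m₀ = 116,970 kg, m_f = 116,970 − 92,500 = 24,470 kg; Δv = 328×9.8×ln(4.78) = 3214.4×1.5645 ≈ 5029 m/s.
Stage 2: m₀ = 17,060 kg, m_f = 17,060 − 9,860 = 7,200 kg; Δv = 323×9.8×ln(2.369) = 3165.4×0.8627 ≈ 2731 m/s.
Total Δv = 5029 + 2731 = 7760 m/s.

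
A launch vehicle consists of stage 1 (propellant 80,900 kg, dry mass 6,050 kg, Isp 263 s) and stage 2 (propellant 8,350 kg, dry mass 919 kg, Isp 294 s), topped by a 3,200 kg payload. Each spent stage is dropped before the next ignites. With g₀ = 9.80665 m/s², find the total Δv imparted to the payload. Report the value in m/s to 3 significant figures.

Ignition mass of stage 1 = 80,900+6,050 + 8,350+919 + 3,200 = 99,419 kg.
Stage 1: m₀ = 99,419 kg, m_f = 99,419 − 80,900 = 18,519 kg; Δv = 263×9.80665×ln(5.368) = 2579.1×1.6805 ≈ 4334 m/s.
Stage 2: m₀ = 12,469 kg, m_f = 12,469 − 8,350 = 4,119 kg; Δv = 294×9.80665×ln(3.027) = 2883.2×1.1076 ≈ 3193 m/s.
Total Δv = 4334 + 3193 = 7527 m/s.

Δv ≈ 7530 m/s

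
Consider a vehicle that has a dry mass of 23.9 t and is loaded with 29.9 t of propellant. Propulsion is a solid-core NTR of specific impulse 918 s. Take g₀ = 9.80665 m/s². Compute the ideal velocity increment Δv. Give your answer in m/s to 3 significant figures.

Δv ≈ 7300 m/s

v_e = Isp · g₀ = 918 × 9.80665 = 9002.5 m/s.
m₀ = m_dry + m_prop = 23.9 + 29.9 = 53.8 t.
Rocket equation: Δv = v_e · ln(m₀/m_f) = 9002.5 × ln(2.251) = 9002.5 × 0.8114 ≈ 7304.6 m/s.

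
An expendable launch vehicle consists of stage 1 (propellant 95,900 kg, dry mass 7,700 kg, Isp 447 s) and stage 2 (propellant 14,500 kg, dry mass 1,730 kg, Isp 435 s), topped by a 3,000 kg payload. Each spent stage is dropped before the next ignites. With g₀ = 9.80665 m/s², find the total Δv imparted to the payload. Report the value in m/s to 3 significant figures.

Δv ≈ 12600 m/s

Ignition mass of stage 1 = 95,900+7,700 + 14,500+1,730 + 3,000 = 122,830 kg.
Stage 1: m₀ = 122,830 kg, m_f = 122,830 − 95,900 = 26,930 kg; Δv = 447×9.80665×ln(4.561) = 4383.6×1.5176 ≈ 6652 m/s.
Stage 2: m₀ = 19,230 kg, m_f = 19,230 − 14,500 = 4,730 kg; Δv = 435×9.80665×ln(4.066) = 4265.9×1.4025 ≈ 5983 m/s.
Total Δv = 6652 + 5983 = 12635 m/s.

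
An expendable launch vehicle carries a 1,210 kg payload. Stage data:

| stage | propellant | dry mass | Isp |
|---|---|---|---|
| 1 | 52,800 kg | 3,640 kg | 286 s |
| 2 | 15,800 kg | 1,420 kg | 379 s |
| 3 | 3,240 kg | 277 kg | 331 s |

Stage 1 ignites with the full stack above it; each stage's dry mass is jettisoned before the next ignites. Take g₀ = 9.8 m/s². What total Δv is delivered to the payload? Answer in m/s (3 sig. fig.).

Ignition mass of stage 1 = 52,800+3,640 + 15,800+1,420 + 3,240+277 + 1,210 = 78,387 kg.
Stage 1: m₀ = 78,387 kg, m_f = 78,387 − 52,800 = 25,587 kg; Δv = 286×9.8×ln(3.064) = 2802.8×1.1196 ≈ 3138 m/s.
Stage 2: m₀ = 21,947 kg, m_f = 21,947 − 15,800 = 6,147 kg; Δv = 379×9.8×ln(3.57) = 3714.2×1.2727 ≈ 4727 m/s.
Stage 3: m₀ = 4,727 kg, m_f = 4,727 − 3,240 = 1,487 kg; Δv = 331×9.8×ln(3.179) = 3243.8×1.1565 ≈ 3752 m/s.
Total Δv = 3138 + 4727 + 3752 = 11617 m/s.

Δv ≈ 11600 m/s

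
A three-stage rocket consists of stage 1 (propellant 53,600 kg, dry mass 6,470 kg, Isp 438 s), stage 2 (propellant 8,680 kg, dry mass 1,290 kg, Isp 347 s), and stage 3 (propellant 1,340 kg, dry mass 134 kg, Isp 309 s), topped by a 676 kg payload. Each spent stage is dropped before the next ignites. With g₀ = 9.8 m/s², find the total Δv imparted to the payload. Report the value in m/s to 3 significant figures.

Δv ≈ 13100 m/s

Ignition mass of stage 1 = 53,600+6,470 + 8,680+1,290 + 1,340+134 + 676 = 72,190 kg.
Stage 1: m₀ = 72,190 kg, m_f = 72,190 − 53,600 = 18,590 kg; Δv = 438×9.8×ln(3.883) = 4292.4×1.3567 ≈ 5823 m/s.
Stage 2: m₀ = 12,120 kg, m_f = 12,120 − 8,680 = 3,440 kg; Δv = 347×9.8×ln(3.523) = 3400.6×1.2594 ≈ 4283 m/s.
Stage 3: m₀ = 2,150 kg, m_f = 2,150 − 1,340 = 810 kg; Δv = 309×9.8×ln(2.654) = 3028.2×0.9762 ≈ 2956 m/s.
Total Δv = 5823 + 4283 + 2956 = 13062 m/s.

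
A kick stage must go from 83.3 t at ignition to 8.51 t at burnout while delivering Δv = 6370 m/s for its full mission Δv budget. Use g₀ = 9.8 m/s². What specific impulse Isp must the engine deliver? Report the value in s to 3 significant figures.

ln(m₀/m_f) = ln(83300/8510) = ln(9.788) = 2.2812.
v_e = Δv / ln(m₀/m_f) = 6370 / 2.2812 = 2792.4 m/s.
Isp = v_e / g₀ = 2792.4 / 9.8 = 284.9 s.

Isp ≈ 285 s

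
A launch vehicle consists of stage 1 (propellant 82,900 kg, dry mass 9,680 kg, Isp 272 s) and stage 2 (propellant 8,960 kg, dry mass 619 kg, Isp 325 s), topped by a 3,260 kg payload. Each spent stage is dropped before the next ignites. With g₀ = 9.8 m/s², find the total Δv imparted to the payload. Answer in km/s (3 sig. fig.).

Δv ≈ 7.93 km/s

Ignition mass of stage 1 = 82,900+9,680 + 8,960+619 + 3,260 = 105,419 kg.
Stage 1: m₀ = 105,419 kg, m_f = 105,419 − 82,900 = 22,519 kg; Δv = 272×9.8×ln(4.681) = 2665.6×1.5436 ≈ 4115 m/s.
Stage 2: m₀ = 12,839 kg, m_f = 12,839 − 8,960 = 3,879 kg; Δv = 325×9.8×ln(3.31) = 3185.0×1.1969 ≈ 3812 m/s.
Total Δv = 4115 + 3812 = 7927 m/s.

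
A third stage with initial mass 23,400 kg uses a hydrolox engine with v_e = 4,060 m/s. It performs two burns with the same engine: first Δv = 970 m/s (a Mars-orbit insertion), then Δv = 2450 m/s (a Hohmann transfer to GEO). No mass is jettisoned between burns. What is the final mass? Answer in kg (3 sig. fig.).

After the first burn: m = 23400 × exp(−970/4060.0) = 23400 × 0.78748 = 18,427 kg.
After the second burn: m = 18,427 × exp(−2450/4060.0) = 18,427 × 0.54692 = 10,078.1 kg.

final mass ≈ 10100 kg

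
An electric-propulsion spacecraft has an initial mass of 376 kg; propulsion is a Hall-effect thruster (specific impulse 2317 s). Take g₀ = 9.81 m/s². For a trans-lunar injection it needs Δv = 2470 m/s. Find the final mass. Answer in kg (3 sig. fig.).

v_e = Isp · g₀ = 2317 × 9.81 = 22729.8 m/s.
m₀/m_f = exp(Δv / v_e) = exp(2470 / 22729.8) = exp(0.1087) = 1.1148.
m_f = m₀ / 1.1148 = 376 / 1.1148 = 337.28 kg.

final mass ≈ 337 kg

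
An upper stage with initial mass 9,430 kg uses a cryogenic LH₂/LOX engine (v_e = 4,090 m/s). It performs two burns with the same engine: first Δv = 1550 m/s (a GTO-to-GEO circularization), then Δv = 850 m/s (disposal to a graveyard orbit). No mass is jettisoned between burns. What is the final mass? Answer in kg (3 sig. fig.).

final mass ≈ 5240 kg

After the first burn: m = 9430 × exp(−1550/4090.0) = 9430 × 0.68456 = 6,455.4 kg.
After the second burn: m = 6,455.4 × exp(−850/4090.0) = 6,455.4 × 0.81235 = 5,244.04 kg.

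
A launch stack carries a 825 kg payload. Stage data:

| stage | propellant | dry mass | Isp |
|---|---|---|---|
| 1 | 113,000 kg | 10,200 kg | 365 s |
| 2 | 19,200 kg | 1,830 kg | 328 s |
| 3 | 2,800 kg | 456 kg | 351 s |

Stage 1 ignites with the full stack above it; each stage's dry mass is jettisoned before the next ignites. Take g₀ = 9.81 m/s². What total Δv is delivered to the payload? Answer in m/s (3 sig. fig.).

Ignition mass of stage 1 = 113,000+10,200 + 19,200+1,830 + 2,800+456 + 825 = 148,311 kg.
Stage 1: m₀ = 148,311 kg, m_f = 148,311 − 113,000 = 35,311 kg; Δv = 365×9.81×ln(4.2) = 3580.7×1.4351 ≈ 5139 m/s.
Stage 2: m₀ = 25,111 kg, m_f = 25,111 − 19,200 = 5,911 kg; Δv = 328×9.81×ln(4.248) = 3217.7×1.4465 ≈ 4654 m/s.
Stage 3: m₀ = 4,081 kg, m_f = 4,081 − 2,800 = 1,281 kg; Δv = 351×9.81×ln(3.186) = 3443.3×1.1587 ≈ 3990 m/s.
Total Δv = 5139 + 4654 + 3990 = 13783 m/s.

Δv ≈ 13800 m/s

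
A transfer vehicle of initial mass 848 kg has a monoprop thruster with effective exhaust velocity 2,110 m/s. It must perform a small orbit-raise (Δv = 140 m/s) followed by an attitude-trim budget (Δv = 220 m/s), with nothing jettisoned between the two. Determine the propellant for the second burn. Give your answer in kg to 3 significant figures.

propellant for the second burn ≈ 78.6 kg

After the first burn: m = 848 × exp(−140/2110.0) = 848 × 0.93580 = 793.558 kg.
After the second burn: m = 793.558 × exp(−220/2110.0) = 793.558 × 0.90099 = 714.988 kg.
Second-burn propellant = 793.558 − 714.988 = 78.57 kg.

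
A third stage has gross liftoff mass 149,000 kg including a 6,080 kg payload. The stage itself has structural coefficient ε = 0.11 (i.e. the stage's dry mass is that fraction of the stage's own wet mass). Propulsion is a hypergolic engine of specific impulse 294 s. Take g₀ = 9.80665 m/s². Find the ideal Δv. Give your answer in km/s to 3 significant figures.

Δv ≈ 5.54 km/s

Stage wet mass = m₀ − payload = 149,000 − 6,080 = 142,920 kg.
Stage dry mass = ε × stage wet mass = 0.11 × 142,920 = 15,721.2 kg.
Burnout mass m_f = stage dry + payload = 15,721.2 + 6,080 = 21,801.2 kg.
v_e = Isp · g₀ = 294 × 9.80665 = 2883.2 m/s.
Rocket equation: Δv = v_e · ln(149,000/21,801.2) = 2883.2 × ln(6.834) = 2883.2 × 1.9220 ≈ 5541 m/s.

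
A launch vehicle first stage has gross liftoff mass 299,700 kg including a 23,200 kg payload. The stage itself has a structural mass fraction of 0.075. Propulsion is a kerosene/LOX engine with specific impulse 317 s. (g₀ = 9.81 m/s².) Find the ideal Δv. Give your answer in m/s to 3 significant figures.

Δv ≈ 5970 m/s

Stage wet mass = m₀ − payload = 299,700 − 23,200 = 276,500 kg.
Stage dry mass = ε × stage wet mass = 0.075 × 276,500 = 20,737.5 kg.
Burnout mass m_f = stage dry + payload = 20,737.5 + 23,200 = 43,937.5 kg.
v_e = Isp · g₀ = 317 × 9.81 = 3109.8 m/s.
Δv = v_e · ln(299,700/43,937.5) = 3109.8 × ln(6.821) = 3109.8 × 1.9200 ≈ 5971 m/s.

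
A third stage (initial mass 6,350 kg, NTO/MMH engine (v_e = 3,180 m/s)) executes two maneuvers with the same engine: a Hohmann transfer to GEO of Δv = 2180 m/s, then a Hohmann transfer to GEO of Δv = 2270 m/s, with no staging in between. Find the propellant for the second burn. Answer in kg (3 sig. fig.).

propellant for the second burn ≈ 1630 kg

After the first burn: m = 6350 × exp(−2180/3180.0) = 6350 × 0.50382 = 3,199.26 kg.
After the second burn: m = 3,199.26 × exp(−2270/3180.0) = 3,199.26 × 0.48976 = 1,566.87 kg.
Second-burn propellant = 3,199.26 − 1,566.87 = 1,632.39 kg.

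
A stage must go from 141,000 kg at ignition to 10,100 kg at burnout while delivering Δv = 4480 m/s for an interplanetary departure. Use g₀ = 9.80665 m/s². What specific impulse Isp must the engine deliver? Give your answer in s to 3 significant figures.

Isp ≈ 173 s

ln(m₀/m_f) = ln(141000/10100) = ln(13.96) = 2.6362.
v_e = Δv / ln(m₀/m_f) = 4480 / 2.6362 = 1699.4 m/s.
Isp = v_e / g₀ = 1699.4 / 9.80665 = 173.3 s.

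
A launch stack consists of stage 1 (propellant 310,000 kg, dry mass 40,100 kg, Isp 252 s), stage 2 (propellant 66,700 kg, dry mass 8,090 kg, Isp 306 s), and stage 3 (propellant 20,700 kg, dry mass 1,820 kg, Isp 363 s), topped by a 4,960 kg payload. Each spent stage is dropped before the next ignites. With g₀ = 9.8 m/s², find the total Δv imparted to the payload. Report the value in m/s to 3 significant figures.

Δv ≈ 11000 m/s

Ignition mass of stage 1 = 310,000+40,100 + 66,700+8,090 + 20,700+1,820 + 4,960 = 452,370 kg.
Stage 1: m₀ = 452,370 kg, m_f = 452,370 − 310,000 = 142,370 kg; Δv = 252×9.8×ln(3.177) = 2469.6×1.1561 ≈ 2855 m/s.
Stage 2: m₀ = 102,270 kg, m_f = 102,270 − 66,700 = 35,570 kg; Δv = 306×9.8×ln(2.875) = 2998.8×1.0561 ≈ 3167 m/s.
Stage 3: m₀ = 27,480 kg, m_f = 27,480 − 20,700 = 6,780 kg; Δv = 363×9.8×ln(4.053) = 3557.4×1.3995 ≈ 4979 m/s.
Total Δv = 2855 + 3167 + 4979 = 11001 m/s.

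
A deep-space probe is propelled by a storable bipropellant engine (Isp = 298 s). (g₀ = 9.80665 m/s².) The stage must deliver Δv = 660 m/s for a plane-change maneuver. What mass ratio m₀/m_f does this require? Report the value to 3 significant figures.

v_e = Isp · g₀ = 298 × 9.80665 = 2922.4 m/s.
By the Tsiolkovsky rocket equation, m₀/m_f = exp(Δv / v_e) = exp(660 / 2922.4) = exp(0.2258) = 1.2534.

mass ratio ≈ 1.25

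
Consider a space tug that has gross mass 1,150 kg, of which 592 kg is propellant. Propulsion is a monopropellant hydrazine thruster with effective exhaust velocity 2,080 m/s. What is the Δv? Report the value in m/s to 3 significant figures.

Δv ≈ 1500 m/s

m_f = m₀ − m_prop = 1,150 − 592 = 558 kg.
By the Tsiolkovsky rocket equation, Δv = v_e · ln(m₀/m_f) = 2080.0 × ln(2.061) = 2080.0 × 0.7232 ≈ 1504.2 m/s.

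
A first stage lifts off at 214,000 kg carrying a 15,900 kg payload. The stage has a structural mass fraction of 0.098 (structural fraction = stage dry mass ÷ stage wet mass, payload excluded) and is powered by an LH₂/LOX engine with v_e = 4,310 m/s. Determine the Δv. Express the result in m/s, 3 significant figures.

Δv ≈ 7770 m/s

Stage wet mass = m₀ − payload = 214,000 − 15,900 = 198,100 kg.
Stage dry mass = ε × stage wet mass = 0.098 × 198,100 = 19,413.8 kg.
Burnout mass m_f = stage dry + payload = 19,413.8 + 15,900 = 35,313.8 kg.
Δv = v_e · ln(214,000/35,313.8) = 4310.0 × ln(6.06) = 4310.0 × 1.8017 ≈ 7765 m/s.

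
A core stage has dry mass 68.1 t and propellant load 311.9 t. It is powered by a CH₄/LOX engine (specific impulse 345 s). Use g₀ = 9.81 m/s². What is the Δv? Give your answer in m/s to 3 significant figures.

Δv ≈ 5820 m/s

v_e = Isp · g₀ = 345 × 9.81 = 3384.5 m/s.
m₀ = m_dry + m_prop = 68.1 + 311.9 = 380 t.
Δv = v_e · ln(m₀/m_f) = 3384.5 × ln(5.58) = 3384.5 × 1.7192 ≈ 5818.5 m/s.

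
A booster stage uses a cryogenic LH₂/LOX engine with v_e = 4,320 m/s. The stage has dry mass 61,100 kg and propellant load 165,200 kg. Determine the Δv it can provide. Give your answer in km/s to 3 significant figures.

m₀ = m_dry + m_prop = 61,100 + 165,200 = 226,300 kg.
By the Tsiolkovsky rocket equation, Δv = v_e · ln(m₀/m_f) = 4320.0 × ln(3.704) = 4320.0 × 1.3093 ≈ 5656.4 m/s.

Δv ≈ 5.66 km/s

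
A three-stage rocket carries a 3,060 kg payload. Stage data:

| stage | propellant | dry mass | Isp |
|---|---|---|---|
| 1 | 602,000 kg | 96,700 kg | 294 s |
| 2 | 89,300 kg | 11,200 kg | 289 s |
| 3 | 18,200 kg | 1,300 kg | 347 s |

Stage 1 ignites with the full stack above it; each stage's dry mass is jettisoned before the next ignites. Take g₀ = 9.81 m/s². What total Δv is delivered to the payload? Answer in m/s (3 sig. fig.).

Ignition mass of stage 1 = 602,000+96,700 + 89,300+11,200 + 18,200+1,300 + 3,060 = 821,760 kg.
Stage 1: m₀ = 821,760 kg, m_f = 821,760 − 602,000 = 219,760 kg; Δv = 294×9.81×ln(3.739) = 2884.1×1.3189 ≈ 3804 m/s.
Stage 2: m₀ = 123,060 kg, m_f = 123,060 − 89,300 = 33,760 kg; Δv = 289×9.81×ln(3.645) = 2835.1×1.2934 ≈ 3667 m/s.
Stage 3: m₀ = 22,560 kg, m_f = 22,560 − 18,200 = 4,360 kg; Δv = 347×9.81×ln(5.174) = 3404.1×1.6437 ≈ 5595 m/s.
Total Δv = 3804 + 3667 + 5595 = 13066 m/s.

Δv ≈ 13100 m/s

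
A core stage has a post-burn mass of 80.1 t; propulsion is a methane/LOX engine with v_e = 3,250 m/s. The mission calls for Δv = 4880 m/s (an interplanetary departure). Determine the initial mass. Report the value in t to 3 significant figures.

m₀/m_f = exp(Δv / v_e) = exp(4880 / 3250.0) = exp(1.5015) = 4.4886.
m₀ = m_f × 4.4886 = 80.1 × 4.4886 = 359.537 t.

initial mass ≈ 360 t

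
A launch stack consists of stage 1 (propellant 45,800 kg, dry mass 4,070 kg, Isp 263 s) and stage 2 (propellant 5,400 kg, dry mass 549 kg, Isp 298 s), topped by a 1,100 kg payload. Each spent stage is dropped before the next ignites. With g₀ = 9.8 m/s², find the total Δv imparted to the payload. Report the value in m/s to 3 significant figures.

Δv ≈ 8450 m/s

Ignition mass of stage 1 = 45,800+4,070 + 5,400+549 + 1,100 = 56,919 kg.
Stage 1: m₀ = 56,919 kg, m_f = 56,919 − 45,800 = 11,119 kg; Δv = 263×9.8×ln(5.119) = 2577.4×1.6330 ≈ 4209 m/s.
Stage 2: m₀ = 7,049 kg, m_f = 7,049 − 5,400 = 1,649 kg; Δv = 298×9.8×ln(4.275) = 2920.4×1.4527 ≈ 4243 m/s.
Total Δv = 4209 + 4243 = 8452 m/s.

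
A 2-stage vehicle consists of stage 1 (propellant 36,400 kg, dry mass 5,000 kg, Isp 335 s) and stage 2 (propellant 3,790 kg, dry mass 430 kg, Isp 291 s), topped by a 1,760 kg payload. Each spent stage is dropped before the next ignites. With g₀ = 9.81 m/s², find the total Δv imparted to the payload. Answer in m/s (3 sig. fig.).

Δv ≈ 7670 m/s

Ignition mass of stage 1 = 36,400+5,000 + 3,790+430 + 1,760 = 47,380 kg.
Stage 1: m₀ = 47,380 kg, m_f = 47,380 − 36,400 = 10,980 kg; Δv = 335×9.81×ln(4.315) = 3286.4×1.4621 ≈ 4805 m/s.
Stage 2: m₀ = 5,980 kg, m_f = 5,980 − 3,790 = 2,190 kg; Δv = 291×9.81×ln(2.731) = 2854.7×1.0045 ≈ 2868 m/s.
Total Δv = 4805 + 2868 = 7673 m/s.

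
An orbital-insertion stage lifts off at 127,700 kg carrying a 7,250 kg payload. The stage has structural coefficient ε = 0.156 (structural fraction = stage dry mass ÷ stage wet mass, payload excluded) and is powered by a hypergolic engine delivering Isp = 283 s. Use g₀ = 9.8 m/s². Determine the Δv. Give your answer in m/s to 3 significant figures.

Stage wet mass = m₀ − payload = 127,700 − 7,250 = 120,450 kg.
Stage dry mass = ε × stage wet mass = 0.156 × 120,450 = 18,790.2 kg.
Burnout mass m_f = stage dry + payload = 18,790.2 + 7,250 = 26,040.2 kg.
v_e = Isp · g₀ = 283 × 9.8 = 2773.4 m/s.
Using Δv = v_e ln(m₀/m_f): Δv = v_e · ln(127,700/26,040.2) = 2773.4 × ln(4.904) = 2773.4 × 1.5900 ≈ 4410 m/s.

Δv ≈ 4410 m/s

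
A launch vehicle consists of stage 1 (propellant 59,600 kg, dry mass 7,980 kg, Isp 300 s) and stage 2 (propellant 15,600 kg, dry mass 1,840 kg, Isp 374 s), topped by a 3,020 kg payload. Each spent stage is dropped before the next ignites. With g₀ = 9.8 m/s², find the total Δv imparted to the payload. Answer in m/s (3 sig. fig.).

Δv ≈ 8590 m/s

Ignition mass of stage 1 = 59,600+7,980 + 15,600+1,840 + 3,020 = 88,040 kg.
Stage 1: m₀ = 88,040 kg, m_f = 88,040 − 59,600 = 28,440 kg; Δv = 300×9.8×ln(3.096) = 2940.0×1.1300 ≈ 3322 m/s.
Stage 2: m₀ = 20,460 kg, m_f = 20,460 − 15,600 = 4,860 kg; Δv = 374×9.8×ln(4.21) = 3665.2×1.4374 ≈ 5268 m/s.
Total Δv = 3322 + 5268 = 8590 m/s.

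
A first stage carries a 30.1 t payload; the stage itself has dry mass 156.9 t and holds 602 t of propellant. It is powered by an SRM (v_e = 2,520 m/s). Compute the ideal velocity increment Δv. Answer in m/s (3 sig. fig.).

Δv ≈ 3630 m/s

m₀ = payload + dry + propellant = 30.1 + 156.9 + 602 = 789 t.
m_f = payload + dry = 30.1 + 156.9 = 187 t.
Rocket equation: Δv = v_e · ln(m₀/m_f) = 2520.0 × ln(4.219) = 2520.0 × 1.4397 ≈ 3627.9 m/s.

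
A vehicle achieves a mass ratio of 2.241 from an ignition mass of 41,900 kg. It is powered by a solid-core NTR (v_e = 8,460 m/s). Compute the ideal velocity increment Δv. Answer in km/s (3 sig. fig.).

Δv ≈ 6.83 km/s

By the Tsiolkovsky rocket equation, Δv = v_e · ln(2.241) = 8460.0 × 0.8069 ≈ 6826.6 m/s.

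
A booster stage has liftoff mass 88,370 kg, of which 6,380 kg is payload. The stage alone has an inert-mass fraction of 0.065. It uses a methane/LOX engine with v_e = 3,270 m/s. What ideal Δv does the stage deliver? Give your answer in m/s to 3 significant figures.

Stage wet mass = m₀ − payload = 88,370 − 6,380 = 81,990 kg.
Stage dry mass = ε × stage wet mass = 0.065 × 81,990 = 5,329.35 kg.
Burnout mass m_f = stage dry + payload = 5,329.35 + 6,380 = 11,709.35 kg.
Rocket equation: Δv = v_e · ln(88,370/11,709.35) = 3270.0 × ln(7.547) = 3270.0 × 2.0211 ≈ 6609 m/s.

Δv ≈ 6610 m/s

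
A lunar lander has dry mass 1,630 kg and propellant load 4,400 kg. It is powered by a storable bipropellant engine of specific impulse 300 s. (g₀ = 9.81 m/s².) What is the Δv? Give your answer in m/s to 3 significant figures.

Δv ≈ 3850 m/s

v_e = Isp · g₀ = 300 × 9.81 = 2943.0 m/s.
m₀ = m_dry + m_prop = 1,630 + 4,400 = 6,030 kg.
Δv = v_e · ln(m₀/m_f) = 2943.0 × ln(3.699) = 2943.0 × 1.3082 ≈ 3849.9 m/s.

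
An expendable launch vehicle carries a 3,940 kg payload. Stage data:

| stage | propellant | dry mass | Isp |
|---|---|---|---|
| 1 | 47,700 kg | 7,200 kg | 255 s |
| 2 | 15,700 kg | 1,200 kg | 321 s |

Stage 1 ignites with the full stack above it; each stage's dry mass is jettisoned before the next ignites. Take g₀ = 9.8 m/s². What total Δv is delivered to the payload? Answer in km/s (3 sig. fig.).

Ignition mass of stage 1 = 47,700+7,200 + 15,700+1,200 + 3,940 = 75,740 kg.
Stage 1: m₀ = 75,740 kg, m_f = 75,740 − 47,700 = 28,040 kg; Δv = 255×9.8×ln(2.701) = 2499.0×0.9937 ≈ 2483 m/s.
Stage 2: m₀ = 20,840 kg, m_f = 20,840 − 15,700 = 5,140 kg; Δv = 321×9.8×ln(4.054) = 3145.8×1.3998 ≈ 4404 m/s.
Total Δv = 2483 + 4404 = 6887 m/s.

Δv ≈ 6.89 km/s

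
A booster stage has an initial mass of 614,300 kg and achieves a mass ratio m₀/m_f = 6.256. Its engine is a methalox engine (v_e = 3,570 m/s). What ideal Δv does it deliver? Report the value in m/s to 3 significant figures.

Δv ≈ 6550 m/s

Rocket equation: Δv = v_e · ln(6.256) = 3570.0 × 1.8335 ≈ 6545.7 m/s.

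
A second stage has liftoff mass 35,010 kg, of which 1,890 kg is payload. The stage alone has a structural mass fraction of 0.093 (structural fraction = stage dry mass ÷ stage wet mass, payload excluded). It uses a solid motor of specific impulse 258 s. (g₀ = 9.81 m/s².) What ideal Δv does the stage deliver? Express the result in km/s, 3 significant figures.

Stage wet mass = m₀ − payload = 35,010 − 1,890 = 33,120 kg.
Stage dry mass = ε × stage wet mass = 0.093 × 33,120 = 3,080.16 kg.
Burnout mass m_f = stage dry + payload = 3,080.16 + 1,890 = 4,970.16 kg.
v_e = Isp · g₀ = 258 × 9.81 = 2531.0 m/s.
Δv = v_e · ln(35,010/4,970.16) = 2531.0 × ln(7.044) = 2531.0 × 1.9522 ≈ 4941 m/s.

Δv ≈ 4.94 km/s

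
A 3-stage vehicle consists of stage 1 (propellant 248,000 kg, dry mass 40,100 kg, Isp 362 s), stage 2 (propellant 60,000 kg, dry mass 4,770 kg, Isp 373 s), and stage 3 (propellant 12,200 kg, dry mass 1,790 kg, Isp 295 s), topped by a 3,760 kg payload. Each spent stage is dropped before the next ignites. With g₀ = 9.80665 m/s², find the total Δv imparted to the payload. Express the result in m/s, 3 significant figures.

Ignition mass of stage 1 = 248,000+40,100 + 60,000+4,770 + 12,200+1,790 + 3,760 = 370,620 kg.
Stage 1: m₀ = 370,620 kg, m_f = 370,620 − 248,000 = 122,620 kg; Δv = 362×9.80665×ln(3.023) = 3550.0×1.1061 ≈ 3927 m/s.
Stage 2: m₀ = 82,520 kg, m_f = 82,520 − 60,000 = 22,520 kg; Δv = 373×9.80665×ln(3.664) = 3657.9×1.2986 ≈ 4750 m/s.
Stage 3: m₀ = 17,750 kg, m_f = 17,750 − 12,200 = 5,550 kg; Δv = 295×9.80665×ln(3.198) = 2893.0×1.1626 ≈ 3363 m/s.
Total Δv = 3927 + 4750 + 3363 = 12040 m/s.

Δv ≈ 12000 m/s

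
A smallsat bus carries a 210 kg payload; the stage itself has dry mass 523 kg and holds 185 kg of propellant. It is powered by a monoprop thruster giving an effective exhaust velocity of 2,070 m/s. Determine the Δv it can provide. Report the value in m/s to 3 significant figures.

m₀ = payload + dry + propellant = 210 + 523 + 185 = 918 kg.
m_f = payload + dry = 210 + 523 = 733 kg.
Δv = v_e · ln(m₀/m_f) = 2070.0 × ln(1.252) = 2070.0 × 0.2251 ≈ 465.9 m/s.

Δv ≈ 466 m/s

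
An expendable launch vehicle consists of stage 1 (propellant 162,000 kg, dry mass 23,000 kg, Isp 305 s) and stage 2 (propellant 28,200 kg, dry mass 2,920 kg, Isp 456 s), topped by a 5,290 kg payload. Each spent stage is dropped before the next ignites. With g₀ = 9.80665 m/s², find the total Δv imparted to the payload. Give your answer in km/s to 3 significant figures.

Δv ≈ 10.6 km/s

Ignition mass of stage 1 = 162,000+23,000 + 28,200+2,920 + 5,290 = 221,410 kg.
Stage 1: m₀ = 221,410 kg, m_f = 221,410 − 162,000 = 59,410 kg; Δv = 305×9.80665×ln(3.727) = 2991.0×1.3156 ≈ 3935 m/s.
Stage 2: m₀ = 36,410 kg, m_f = 36,410 − 28,200 = 8,210 kg; Δv = 456×9.80665×ln(4.435) = 4471.8×1.4895 ≈ 6661 m/s.
Total Δv = 3935 + 6661 = 10596 m/s.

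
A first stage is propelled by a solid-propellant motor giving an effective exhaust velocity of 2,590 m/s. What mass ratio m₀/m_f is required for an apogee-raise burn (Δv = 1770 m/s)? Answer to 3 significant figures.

mass ratio ≈ 1.98

m₀/m_f = exp(Δv / v_e) = exp(1770 / 2590.0) = exp(0.6834) = 1.9806.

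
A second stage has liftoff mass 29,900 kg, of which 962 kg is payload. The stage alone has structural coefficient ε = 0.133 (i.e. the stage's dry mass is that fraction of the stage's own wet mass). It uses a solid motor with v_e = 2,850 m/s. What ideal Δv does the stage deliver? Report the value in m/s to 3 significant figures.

Stage wet mass = m₀ − payload = 29,900 − 962 = 28,938 kg.
Stage dry mass = ε × stage wet mass = 0.133 × 28,938 = 3,848.75 kg.
Burnout mass m_f = stage dry + payload = 3,848.75 + 962 = 4,810.75 kg.
From the ideal rocket equation, Δv = v_e · ln(29,900/4,810.75) = 2850.0 × ln(6.215) = 2850.0 × 1.8270 ≈ 5207 m/s.

Δv ≈ 5210 m/s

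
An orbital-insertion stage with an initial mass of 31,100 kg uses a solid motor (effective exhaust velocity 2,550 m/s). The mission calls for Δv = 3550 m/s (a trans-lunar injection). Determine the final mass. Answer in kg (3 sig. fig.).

final mass ≈ 7730 kg

From the ideal rocket equation, m₀/m_f = exp(Δv / v_e) = exp(3550 / 2550.0) = exp(1.3922) = 4.0235.
m_f = m₀ / 4.0235 = 31,100 / 4.0235 = 7,729.59 kg.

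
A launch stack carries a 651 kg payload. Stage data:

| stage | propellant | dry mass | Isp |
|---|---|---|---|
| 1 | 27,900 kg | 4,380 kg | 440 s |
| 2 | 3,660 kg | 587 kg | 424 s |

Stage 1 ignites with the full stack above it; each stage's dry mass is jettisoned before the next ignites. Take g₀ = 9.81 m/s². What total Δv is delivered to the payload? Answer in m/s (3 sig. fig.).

Ignition mass of stage 1 = 27,900+4,380 + 3,660+587 + 651 = 37,178 kg.
Stage 1: m₀ = 37,178 kg, m_f = 37,178 − 27,900 = 9,278 kg; Δv = 440×9.81×ln(4.007) = 4316.4×1.3881 ≈ 5991 m/s.
Stage 2: m₀ = 4,898 kg, m_f = 4,898 − 3,660 = 1,238 kg; Δv = 424×9.81×ln(3.956) = 4159.4×1.3753 ≈ 5721 m/s.
Total Δv = 5991 + 5721 = 11712 m/s.

Δv ≈ 11700 m/s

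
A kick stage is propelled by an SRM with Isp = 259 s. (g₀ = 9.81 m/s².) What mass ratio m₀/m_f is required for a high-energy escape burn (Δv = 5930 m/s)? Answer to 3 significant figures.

v_e = Isp · g₀ = 259 × 9.81 = 2540.8 m/s.
From the ideal rocket equation, m₀/m_f = exp(Δv / v_e) = exp(5930 / 2540.8) = exp(2.3339) = 10.3183.

mass ratio ≈ 10.3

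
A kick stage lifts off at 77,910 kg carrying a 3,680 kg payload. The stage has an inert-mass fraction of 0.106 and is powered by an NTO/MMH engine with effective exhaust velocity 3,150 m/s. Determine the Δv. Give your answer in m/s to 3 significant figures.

Stage wet mass = m₀ − payload = 77,910 − 3,680 = 74,230 kg.
Stage dry mass = ε × stage wet mass = 0.106 × 74,230 = 7,868.38 kg.
Burnout mass m_f = stage dry + payload = 7,868.38 + 3,680 = 11,548.38 kg.
Rocket equation: Δv = v_e · ln(77,910/11,548.38) = 3150.0 × ln(6.746) = 3150.0 × 1.9090 ≈ 6013 m/s.

Δv ≈ 6010 m/s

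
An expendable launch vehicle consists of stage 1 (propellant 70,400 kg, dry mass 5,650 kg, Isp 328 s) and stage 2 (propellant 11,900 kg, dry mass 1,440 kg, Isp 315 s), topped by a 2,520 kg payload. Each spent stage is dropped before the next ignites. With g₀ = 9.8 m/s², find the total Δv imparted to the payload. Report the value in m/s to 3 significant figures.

Δv ≈ 8950 m/s

Ignition mass of stage 1 = 70,400+5,650 + 11,900+1,440 + 2,520 = 91,910 kg.
Stage 1: m₀ = 91,910 kg, m_f = 91,910 − 70,400 = 21,510 kg; Δv = 328×9.8×ln(4.273) = 3214.4×1.4523 ≈ 4668 m/s.
Stage 2: m₀ = 15,860 kg, m_f = 15,860 − 11,900 = 3,960 kg; Δv = 315×9.8×ln(4.005) = 3087.0×1.3876 ≈ 4283 m/s.
Total Δv = 4668 + 4283 = 8951 m/s.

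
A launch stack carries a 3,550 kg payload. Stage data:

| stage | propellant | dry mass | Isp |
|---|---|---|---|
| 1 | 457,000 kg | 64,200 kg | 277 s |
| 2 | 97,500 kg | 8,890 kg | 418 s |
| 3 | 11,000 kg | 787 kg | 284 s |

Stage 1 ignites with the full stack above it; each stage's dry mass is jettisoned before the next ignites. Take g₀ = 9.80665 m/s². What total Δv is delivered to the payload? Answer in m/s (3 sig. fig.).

Ignition mass of stage 1 = 457,000+64,200 + 97,500+8,890 + 11,000+787 + 3,550 = 642,927 kg.
Stage 1: m₀ = 642,927 kg, m_f = 642,927 − 457,000 = 185,927 kg; Δv = 277×9.80665×ln(3.458) = 2716.4×1.2407 ≈ 3370 m/s.
Stage 2: m₀ = 121,727 kg, m_f = 121,727 − 97,500 = 24,227 kg; Δv = 418×9.80665×ln(5.024) = 4099.2×1.6143 ≈ 6617 m/s.
Stage 3: m₀ = 15,337 kg, m_f = 15,337 − 11,000 = 4,337 kg; Δv = 284×9.80665×ln(3.536) = 2785.1×1.2631 ≈ 3518 m/s.
Total Δv = 3370 + 6617 + 3518 = 13505 m/s.

Δv ≈ 13500 m/s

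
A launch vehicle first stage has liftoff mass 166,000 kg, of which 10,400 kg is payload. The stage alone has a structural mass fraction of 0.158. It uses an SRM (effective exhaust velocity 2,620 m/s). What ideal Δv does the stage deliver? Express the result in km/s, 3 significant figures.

Stage wet mass = m₀ − payload = 166,000 − 10,400 = 155,600 kg.
Stage dry mass = ε × stage wet mass = 0.158 × 155,600 = 24,584.8 kg.
Burnout mass m_f = stage dry + payload = 24,584.8 + 10,400 = 34,984.8 kg.
Δv = v_e · ln(166,000/34,984.8) = 2620.0 × ln(4.745) = 2620.0 × 1.5571 ≈ 4080 m/s.

Δv ≈ 4.08 km/s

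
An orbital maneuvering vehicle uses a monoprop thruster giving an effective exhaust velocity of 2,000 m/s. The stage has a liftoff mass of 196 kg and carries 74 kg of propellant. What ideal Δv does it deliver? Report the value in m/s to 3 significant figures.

m_f = m₀ − m_prop = 196 − 74 = 122 kg.
From the ideal rocket equation, Δv = v_e · ln(m₀/m_f) = 2000.0 × ln(1.607) = 2000.0 × 0.4741 ≈ 948.2 m/s.

Δv ≈ 948 m/s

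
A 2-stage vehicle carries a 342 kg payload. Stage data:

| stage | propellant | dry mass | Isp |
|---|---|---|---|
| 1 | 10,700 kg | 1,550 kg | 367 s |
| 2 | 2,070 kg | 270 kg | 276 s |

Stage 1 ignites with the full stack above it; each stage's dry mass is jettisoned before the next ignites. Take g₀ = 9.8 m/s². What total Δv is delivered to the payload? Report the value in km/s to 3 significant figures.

Ignition mass of stage 1 = 10,700+1,550 + 2,070+270 + 342 = 14,932 kg.
Stage 1: m₀ = 14,932 kg, m_f = 14,932 − 10,700 = 4,232 kg; Δv = 367×9.8×ln(3.528) = 3596.6×1.2608 ≈ 4535 m/s.
Stage 2: m₀ = 2,682 kg, m_f = 2,682 − 2,070 = 612 kg; Δv = 276×9.8×ln(4.382) = 2704.8×1.4776 ≈ 3997 m/s.
Total Δv = 4535 + 3997 = 8532 m/s.

Δv ≈ 8.53 km/s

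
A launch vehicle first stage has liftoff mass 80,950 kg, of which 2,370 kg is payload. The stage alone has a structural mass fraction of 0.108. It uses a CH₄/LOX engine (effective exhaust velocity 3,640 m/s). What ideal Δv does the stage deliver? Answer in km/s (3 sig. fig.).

Stage wet mass = m₀ − payload = 80,950 − 2,370 = 78,580 kg.
Stage dry mass = ε × stage wet mass = 0.108 × 78,580 = 8,486.64 kg.
Burnout mass m_f = stage dry + payload = 8,486.64 + 2,370 = 10,856.64 kg.
By the Tsiolkovsky rocket equation, Δv = v_e · ln(80,950/10,856.64) = 3640.0 × ln(7.456) = 3640.0 × 2.0091 ≈ 7313 m/s.

Δv ≈ 7.31 km/s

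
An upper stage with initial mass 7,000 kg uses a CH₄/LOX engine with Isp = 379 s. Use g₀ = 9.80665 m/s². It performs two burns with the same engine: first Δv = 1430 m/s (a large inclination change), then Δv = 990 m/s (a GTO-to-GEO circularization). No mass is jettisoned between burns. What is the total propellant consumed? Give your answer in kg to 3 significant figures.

total propellant consumed ≈ 3350 kg

v_e = Isp · g₀ = 379 × 9.80665 = 3716.7 m/s.
After the first burn: m = 7000 × exp(−1430/3716.7) = 7000 × 0.68062 = 4,764.34 kg.
After the second burn: m = 4,764.34 × exp(−990/3716.7) = 4,764.34 × 0.76616 = 3,650.25 kg.
Total propellant = m₀ − m_final = 7000 − 3,650.25 = 3,349.75 kg.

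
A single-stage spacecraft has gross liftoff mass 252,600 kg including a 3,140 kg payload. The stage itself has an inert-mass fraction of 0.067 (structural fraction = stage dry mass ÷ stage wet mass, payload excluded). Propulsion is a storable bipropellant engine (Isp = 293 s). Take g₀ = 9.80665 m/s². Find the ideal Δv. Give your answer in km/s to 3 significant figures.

Stage wet mass = m₀ − payload = 252,600 − 3,140 = 249,460 kg.
Stage dry mass = ε × stage wet mass = 0.067 × 249,460 = 16,713.8 kg.
Burnout mass m_f = stage dry + payload = 16,713.8 + 3,140 = 19,853.8 kg.
v_e = Isp · g₀ = 293 × 9.80665 = 2873.3 m/s.
By the Tsiolkovsky rocket equation, Δv = v_e · ln(252,600/19,853.8) = 2873.3 × ln(12.72) = 2873.3 × 2.5434 ≈ 7308 m/s.

Δv ≈ 7.31 km/s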